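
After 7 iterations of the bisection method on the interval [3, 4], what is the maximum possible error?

Bisection error bound: |error| ≤ (b-a)/2^n
|error| ≤ (4 - 3)/2^7 = 1/2^7
|error| ≤ 0.0078125000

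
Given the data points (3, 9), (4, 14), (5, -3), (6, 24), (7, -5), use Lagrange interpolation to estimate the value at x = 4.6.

Lagrange interpolation formula:
P(x) = Σ yᵢ × Lᵢ(x)
where Lᵢ(x) = Π_{j≠i} (x - xⱼ)/(xᵢ - xⱼ)

L_0(4.6) = (4.6 - 4)/(3 - 4) × (4.6 - 5)/(3 - 5) × (4.6 - 6)/(3 - 6) × (4.6 - 7)/(3 - 7) = -0.033600
L_1(4.6) = (4.6 - 3)/(4 - 3) × (4.6 - 5)/(4 - 5) × (4.6 - 6)/(4 - 6) × (4.6 - 7)/(4 - 7) = 0.358400
L_2(4.6) = (4.6 - 3)/(5 - 3) × (4.6 - 4)/(5 - 4) × (4.6 - 6)/(5 - 6) × (4.6 - 7)/(5 - 7) = 0.806400
L_3(4.6) = (4.6 - 3)/(6 - 3) × (4.6 - 4)/(6 - 4) × (4.6 - 5)/(6 - 5) × (4.6 - 7)/(6 - 7) = -0.153600
L_4(4.6) = (4.6 - 3)/(7 - 3) × (4.6 - 4)/(7 - 4) × (4.6 - 5)/(7 - 5) × (4.6 - 6)/(7 - 6) = 0.022400

P(4.6) = 9×L_0(4.6) + 14×L_1(4.6) + (-3)×L_2(4.6) + 24×L_3(4.6) + (-5)×L_4(4.6)
P(4.6) = -1.502400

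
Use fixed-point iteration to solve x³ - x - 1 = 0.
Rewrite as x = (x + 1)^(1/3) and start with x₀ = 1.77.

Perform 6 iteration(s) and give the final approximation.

Equation: x³ - x - 1 = 0
Fixed-point form: x = (x + 1)^(1/3)
x₀ = 1.77

x_1 = g(1.770000) = 1.404408
x_2 = g(1.404408) = 1.339685
x_3 = g(1.339685) = 1.327555
x_4 = g(1.327555) = 1.325257
x_5 = g(1.325257) = 1.324820
x_6 = g(1.324820) = 1.324737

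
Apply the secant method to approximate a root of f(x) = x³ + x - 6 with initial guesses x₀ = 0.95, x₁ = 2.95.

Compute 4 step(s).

f(x) = x³ + x - 6
x₀ = 0.95, x₁ = 2.95

Secant formula: x_{n+1} = x_n - f(x_n)(x_n - x_{n-1})/(f(x_n) - f(x_{n-1}))

Iteration 1:
  f(0.950000) = -4.192625
  f(2.950000) = 22.622375
  x_2 = 2.950000 - 22.622375×(2.950000 - 0.950000)/(22.622375 - (-4.192625))
       = 1.262707
Iteration 2:
  f(2.950000) = 22.622375
  f(1.262707) = -2.723994
  x_3 = 1.262707 - (-2.723994)×(1.262707 - 2.950000)/(-2.723994 - 22.622375)
       = 1.444042
Iteration 3:
  f(1.262707) = -2.723994
  f(1.444042) = -1.544758
  x_4 = 1.444042 - (-1.544758)×(1.444042 - 1.262707)/(-1.544758 - (-2.723994))
       = 1.681584
Iteration 4:
  f(1.444042) = -1.544758
  f(1.681584) = 0.436643
  x_5 = 1.681584 - 0.436643×(1.681584 - 1.444042)/(0.436643 - (-1.544758))
       = 1.629237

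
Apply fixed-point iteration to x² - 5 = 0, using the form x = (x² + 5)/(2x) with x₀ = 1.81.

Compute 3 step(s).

Equation: x² - 5 = 0
Fixed-point form: x = (x² + 5)/(2x)
x₀ = 1.81

x_1 = g(1.810000) = 2.286215
x_2 = g(2.286215) = 2.236618
x_3 = g(2.236618) = 2.236068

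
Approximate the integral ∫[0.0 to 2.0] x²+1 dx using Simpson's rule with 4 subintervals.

f(x) = x²+1
a = 0.0, b = 2.0, n = 4
h = (b - a)/n = 0.500000

Simpson's rule: (h/3)[f(x₀) + 4f(x₁) + 2f(x₂) + ... + f(xₙ)]

x_0 = 0.0000, f(x_0) = 1.000000, coefficient = 1
x_1 = 0.5000, f(x_1) = 1.250000, coefficient = 4
x_2 = 1.0000, f(x_2) = 2.000000, coefficient = 2
x_3 = 1.5000, f(x_3) = 3.250000, coefficient = 4
x_4 = 2.0000, f(x_4) = 5.000000, coefficient = 1

I ≈ (0.500000/3) × 28.000000 = 4.666667
Exact value: 4.666667
Error: 0.000000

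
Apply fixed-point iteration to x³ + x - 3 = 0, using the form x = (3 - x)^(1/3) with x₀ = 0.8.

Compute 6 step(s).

Equation: x³ + x - 3 = 0
Fixed-point form: x = (3 - x)^(1/3)
x₀ = 0.8

x_1 = g(0.800000) = 1.300591
x_2 = g(1.300591) = 1.193345
x_3 = g(1.193345) = 1.217938
x_4 = g(1.217938) = 1.212386
x_5 = g(1.212386) = 1.213644
x_6 = g(1.213644) = 1.213359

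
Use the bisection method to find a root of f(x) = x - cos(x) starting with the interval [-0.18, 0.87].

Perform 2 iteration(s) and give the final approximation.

f(x) = x - cos(x)
Initial interval: [-0.18, 0.87]

Iteration 1:
  c_1 = (-0.180000 + 0.870000)/2 = 0.345000
  f(c_1) = f(0.345000) = -0.596075
  f(a) × f(c) ≥ 0, new interval: [0.345000, 0.870000]
Iteration 2:
  c_2 = (0.345000 + 0.870000)/2 = 0.607500
  f(c_2) = f(0.607500) = -0.213578
  f(a) × f(c) ≥ 0, new interval: [0.607500, 0.870000]

After 2 iteration(s), the approximation is c_2 = 0.607500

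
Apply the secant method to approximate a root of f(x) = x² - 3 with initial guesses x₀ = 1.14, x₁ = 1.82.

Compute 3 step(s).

f(x) = x² - 3
x₀ = 1.14, x₁ = 1.82

Secant formula: x_{n+1} = x_n - f(x_n)(x_n - x_{n-1})/(f(x_n) - f(x_{n-1}))

Iteration 1:
  f(1.140000) = -1.700400
  f(1.820000) = 0.312400
  x_2 = 1.820000 - 0.312400×(1.820000 - 1.140000)/(0.312400 - (-1.700400))
       = 1.714459
Iteration 2:
  f(1.820000) = 0.312400
  f(1.714459) = -0.060629
  x_3 = 1.714459 - (-0.060629)×(1.714459 - 1.820000)/(-0.060629 - 0.312400)
       = 1.731613
Iteration 3:
  f(1.714459) = -0.060629
  f(1.731613) = -0.001516
  x_4 = 1.731613 - (-0.001516)×(1.731613 - 1.714459)/(-0.001516 - (-0.060629))
       = 1.732053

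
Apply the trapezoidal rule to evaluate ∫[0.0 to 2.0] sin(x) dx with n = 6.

f(x) = sin(x)
a = 0.0, b = 2.0, n = 6
h = (b - a)/n = 0.333333

Trapezoidal rule: (h/2)[f(x₀) + 2f(x₁) + 2f(x₂) + ... + f(xₙ)]

x_0 = 0.0000, f(x_0) = 0.000000, coefficient = 1
x_1 = 0.3333, f(x_1) = 0.327195, coefficient = 2
x_2 = 0.6667, f(x_2) = 0.618370, coefficient = 2
x_3 = 1.0000, f(x_3) = 0.841471, coefficient = 2
x_4 = 1.3333, f(x_4) = 0.971938, coefficient = 2
x_5 = 1.6667, f(x_5) = 0.995408, coefficient = 2
x_6 = 2.0000, f(x_6) = 0.909297, coefficient = 1

I ≈ (0.333333/2) × 8.418060 = 1.403010
Exact value: 1.416147
Error: 0.013137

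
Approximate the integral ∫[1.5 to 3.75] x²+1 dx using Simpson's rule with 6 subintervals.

f(x) = x²+1
a = 1.5, b = 3.75, n = 6
h = (b - a)/n = 0.375000

Simpson's rule: (h/3)[f(x₀) + 4f(x₁) + 2f(x₂) + ... + f(xₙ)]

x_0 = 1.5000, f(x_0) = 3.250000, coefficient = 1
x_1 = 1.8750, f(x_1) = 4.515625, coefficient = 4
x_2 = 2.2500, f(x_2) = 6.062500, coefficient = 2
x_3 = 2.6250, f(x_3) = 7.890625, coefficient = 4
x_4 = 3.0000, f(x_4) = 10.000000, coefficient = 2
x_5 = 3.3750, f(x_5) = 12.390625, coefficient = 4
x_6 = 3.7500, f(x_6) = 15.062500, coefficient = 1

I ≈ (0.375000/3) × 149.625000 = 18.703125
Exact value: 18.703125
Error: 0.000000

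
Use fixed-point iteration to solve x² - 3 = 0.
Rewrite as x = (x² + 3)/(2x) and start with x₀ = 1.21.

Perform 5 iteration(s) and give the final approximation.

Equation: x² - 3 = 0
Fixed-point form: x = (x² + 3)/(2x)
x₀ = 1.21

x_1 = g(1.210000) = 1.844669
x_2 = g(1.844669) = 1.735489
x_3 = g(1.735489) = 1.732054
x_4 = g(1.732054) = 1.732051
x_5 = g(1.732051) = 1.732051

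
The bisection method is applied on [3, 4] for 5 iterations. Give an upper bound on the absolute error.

Bisection error bound: |error| ≤ (b-a)/2^n
|error| ≤ (4 - 3)/2^5 = 1/2^5
|error| ≤ 0.0312500000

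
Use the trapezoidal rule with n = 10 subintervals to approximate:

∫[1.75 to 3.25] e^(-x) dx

f(x) = e^(-x)
a = 1.75, b = 3.25, n = 10
h = (b - a)/n = 0.150000

Trapezoidal rule: (h/2)[f(x₀) + 2f(x₁) + 2f(x₂) + ... + f(xₙ)]

x_0 = 1.7500, f(x_0) = 0.173774, coefficient = 1
x_1 = 1.9000, f(x_1) = 0.149569, coefficient = 2
x_2 = 2.0500, f(x_2) = 0.128735, coefficient = 2
x_3 = 2.2000, f(x_3) = 0.110803, coefficient = 2
x_4 = 2.3500, f(x_4) = 0.095369, coefficient = 2
x_5 = 2.5000, f(x_5) = 0.082085, coefficient = 2
x_6 = 2.6500, f(x_6) = 0.070651, coefficient = 2
x_7 = 2.8000, f(x_7) = 0.060810, coefficient = 2
x_8 = 2.9500, f(x_8) = 0.052340, coefficient = 2
x_9 = 3.1000, f(x_9) = 0.045049, coefficient = 2
x_10 = 3.2500, f(x_10) = 0.038774, coefficient = 1

I ≈ (0.150000/2) × 1.803370 = 0.135253
Exact value: 0.135000
Error: 0.000253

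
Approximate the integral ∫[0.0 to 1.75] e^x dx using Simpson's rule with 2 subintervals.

f(x) = e^x
a = 0.0, b = 1.75, n = 2
h = (b - a)/n = 0.875000

Simpson's rule: (h/3)[f(x₀) + 4f(x₁) + 2f(x₂) + ... + f(xₙ)]

x_0 = 0.0000, f(x_0) = 1.000000, coefficient = 1
x_1 = 0.8750, f(x_1) = 2.398875, coefficient = 4
x_2 = 1.7500, f(x_2) = 5.754603, coefficient = 1

I ≈ (0.875000/3) × 16.350104 = 4.768780
Exact value: 4.754603
Error: 0.014178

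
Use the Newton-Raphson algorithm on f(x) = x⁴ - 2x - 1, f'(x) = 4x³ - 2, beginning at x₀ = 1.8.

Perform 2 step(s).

f(x) = x⁴ - 2x - 1
f'(x) = 4x³ - 2
x₀ = 1.8

Newton-Raphson formula: x_{n+1} = x_n - f(x_n)/f'(x_n)

Iteration 1:
  f(1.800000) = 5.897600
  f'(1.800000) = 21.328000
  x_1 = 1.800000 - 5.897600/21.328000 = 1.523481
Iteration 2:
  f(1.523481) = 1.340051
  f'(1.523481) = 12.143960
  x_2 = 1.523481 - 1.340051/12.143960 = 1.413134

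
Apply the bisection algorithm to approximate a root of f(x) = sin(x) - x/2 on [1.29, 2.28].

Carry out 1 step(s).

f(x) = sin(x) - x/2
Initial interval: [1.29, 2.28]

Iteration 1:
  c_1 = (1.290000 + 2.280000)/2 = 1.785000
  f(c_1) = f(1.785000) = 0.084646
  f(a) × f(c) ≥ 0, new interval: [1.785000, 2.280000]

After 1 iteration(s), the approximation is c_1 = 1.785000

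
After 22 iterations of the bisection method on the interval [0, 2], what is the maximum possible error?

Bisection error bound: |error| ≤ (b-a)/2^n
|error| ≤ (2 - 0)/2^22 = 2/2^22
|error| ≤ 0.0000004768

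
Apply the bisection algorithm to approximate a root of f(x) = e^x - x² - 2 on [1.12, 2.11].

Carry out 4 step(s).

f(x) = e^x - x² - 2
Initial interval: [1.12, 2.11]

Iteration 1:
  c_1 = (1.120000 + 2.110000)/2 = 1.615000
  f(c_1) = f(1.615000) = 0.419663
  f(a) × f(c) < 0, new interval: [1.120000, 1.615000]
Iteration 2:
  c_2 = (1.120000 + 1.615000)/2 = 1.367500
  f(c_2) = f(1.367500) = 0.055468
  f(a) × f(c) < 0, new interval: [1.120000, 1.367500]
Iteration 3:
  c_3 = (1.120000 + 1.367500)/2 = 1.243750
  f(c_3) = f(1.243750) = -0.078318
  f(a) × f(c) ≥ 0, new interval: [1.243750, 1.367500]
Iteration 4:
  c_4 = (1.243750 + 1.367500)/2 = 1.305625
  f(c_4) = f(1.305625) = -0.014662
  f(a) × f(c) ≥ 0, new interval: [1.305625, 1.367500]

After 4 iteration(s), the approximation is c_4 = 1.305625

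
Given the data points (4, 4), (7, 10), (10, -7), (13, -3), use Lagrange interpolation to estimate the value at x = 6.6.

Lagrange interpolation formula:
P(x) = Σ yᵢ × Lᵢ(x)
where Lᵢ(x) = Π_{j≠i} (x - xⱼ)/(xᵢ - xⱼ)

L_0(6.6) = (6.6 - 7)/(4 - 7) × (6.6 - 10)/(4 - 10) × (6.6 - 13)/(4 - 13) = 0.053728
L_1(6.6) = (6.6 - 4)/(7 - 4) × (6.6 - 10)/(7 - 10) × (6.6 - 13)/(7 - 13) = 1.047704
L_2(6.6) = (6.6 - 4)/(10 - 4) × (6.6 - 7)/(10 - 7) × (6.6 - 13)/(10 - 13) = -0.123259
L_3(6.6) = (6.6 - 4)/(13 - 4) × (6.6 - 7)/(13 - 7) × (6.6 - 10)/(13 - 10) = 0.021827

P(6.6) = 4×L_0(6.6) + 10×L_1(6.6) + (-7)×L_2(6.6) + (-3)×L_3(6.6)
P(6.6) = 11.489284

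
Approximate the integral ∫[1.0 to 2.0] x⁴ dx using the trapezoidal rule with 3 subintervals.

f(x) = x⁴
a = 1.0, b = 2.0, n = 3
h = (b - a)/n = 0.333333

Trapezoidal rule: (h/2)[f(x₀) + 2f(x₁) + 2f(x₂) + ... + f(xₙ)]

x_0 = 1.0000, f(x_0) = 1.000000, coefficient = 1
x_1 = 1.3333, f(x_1) = 3.160494, coefficient = 2
x_2 = 1.6667, f(x_2) = 7.716049, coefficient = 2
x_3 = 2.0000, f(x_3) = 16.000000, coefficient = 1

I ≈ (0.333333/2) × 38.753086 = 6.458848
Exact value: 6.200000
Error: 0.258848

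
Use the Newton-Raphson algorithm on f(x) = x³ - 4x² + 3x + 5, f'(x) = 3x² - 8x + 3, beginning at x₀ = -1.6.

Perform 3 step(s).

f(x) = x³ - 4x² + 3x + 5
f'(x) = 3x² - 8x + 3
x₀ = -1.6

Newton-Raphson formula: x_{n+1} = x_n - f(x_n)/f'(x_n)

Iteration 1:
  f(-1.600000) = -14.136000
  f'(-1.600000) = 23.480000
  x_1 = -1.600000 - (-14.136000)/23.480000 = -0.997956
Iteration 2:
  f(-0.997956) = -2.971409
  f'(-0.997956) = 13.971392
  x_2 = -0.997956 - (-2.971409)/13.971392 = -0.785278
Iteration 3:
  f(-0.785278) = -0.306727
  f'(-0.785278) = 11.132204
  x_3 = -0.785278 - (-0.306727)/11.132204 = -0.757725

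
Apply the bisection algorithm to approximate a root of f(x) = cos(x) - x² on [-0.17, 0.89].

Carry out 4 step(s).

f(x) = cos(x) - x²
Initial interval: [-0.17, 0.89]

Iteration 1:
  c_1 = (-0.170000 + 0.890000)/2 = 0.360000
  f(c_1) = f(0.360000) = 0.806297
  f(a) × f(c) ≥ 0, new interval: [0.360000, 0.890000]
Iteration 2:
  c_2 = (0.360000 + 0.890000)/2 = 0.625000
  f(c_2) = f(0.625000) = 0.420338
  f(a) × f(c) ≥ 0, new interval: [0.625000, 0.890000]
Iteration 3:
  c_3 = (0.625000 + 0.890000)/2 = 0.757500
  f(c_3) = f(0.757500) = 0.152750
  f(a) × f(c) ≥ 0, new interval: [0.757500, 0.890000]
Iteration 4:
  c_4 = (0.757500 + 0.890000)/2 = 0.823750
  f(c_4) = f(0.823750) = 0.000911
  f(a) × f(c) ≥ 0, new interval: [0.823750, 0.890000]

After 4 iteration(s), the approximation is c_4 = 0.823750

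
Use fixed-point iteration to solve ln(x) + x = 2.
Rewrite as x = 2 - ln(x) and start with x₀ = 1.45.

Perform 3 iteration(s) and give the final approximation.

Equation: ln(x) + x = 2
Fixed-point form: x = 2 - ln(x)
x₀ = 1.45

x_1 = g(1.450000) = 1.628436
x_2 = g(1.628436) = 1.512380
x_3 = g(1.512380) = 1.586316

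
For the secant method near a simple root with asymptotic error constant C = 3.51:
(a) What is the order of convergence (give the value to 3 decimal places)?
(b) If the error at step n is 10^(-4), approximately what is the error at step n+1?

(a) Secant method has superlinear convergence with order φ = (1+√5)/2 ≈ 1.618.
    This means |e_{n+1}| ≈ C|e_n|^1.618.

(b) With |e_n| = 10^(-4) and C = 3.51:
    |e_{n+1}| ≈ 3.51 × (10^(-4))^1.618 = 3.51 × 10^(-6.47)

(a) ≈ 1.618 (golden ratio); (b) |e_{n+1}| ≈ 1.184e-06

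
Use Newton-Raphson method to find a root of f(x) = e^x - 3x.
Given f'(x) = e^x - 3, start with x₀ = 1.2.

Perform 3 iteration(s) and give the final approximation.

f(x) = e^x - 3x
f'(x) = e^x - 3
x₀ = 1.2

Newton-Raphson formula: x_{n+1} = x_n - f(x_n)/f'(x_n)

Iteration 1:
  f(1.200000) = -0.279883
  f'(1.200000) = 0.320117
  x_1 = 1.200000 - (-0.279883)/0.320117 = 2.074315
Iteration 2:
  f(2.074315) = 1.736148
  f'(2.074315) = 4.959094
  x_2 = 2.074315 - 1.736148/4.959094 = 1.724221
Iteration 3:
  f(1.724221) = 0.435488
  f'(1.724221) = 2.608152
  x_3 = 1.724221 - 0.435488/2.608152 = 1.557249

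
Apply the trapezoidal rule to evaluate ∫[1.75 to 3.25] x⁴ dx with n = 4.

f(x) = x⁴
a = 1.75, b = 3.25, n = 4
h = (b - a)/n = 0.375000

Trapezoidal rule: (h/2)[f(x₀) + 2f(x₁) + 2f(x₂) + ... + f(xₙ)]

x_0 = 1.7500, f(x_0) = 9.378906, coefficient = 1
x_1 = 2.1250, f(x_1) = 20.390869, coefficient = 2
x_2 = 2.5000, f(x_2) = 39.062500, coefficient = 2
x_3 = 2.8750, f(x_3) = 68.320557, coefficient = 2
x_4 = 3.2500, f(x_4) = 111.566406, coefficient = 1

I ≈ (0.375000/2) × 376.493164 = 70.592468
Exact value: 69.235547
Error: 1.356921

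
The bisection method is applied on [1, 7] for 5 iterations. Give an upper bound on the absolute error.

Bisection error bound: |error| ≤ (b-a)/2^n
|error| ≤ (7 - 1)/2^5 = 6/2^5
|error| ≤ 0.1875000000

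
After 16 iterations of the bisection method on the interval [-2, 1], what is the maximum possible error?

Bisection error bound: |error| ≤ (b-a)/2^n
|error| ≤ (1 - (-2))/2^16 = 3/2^16
|error| ≤ 0.0000457764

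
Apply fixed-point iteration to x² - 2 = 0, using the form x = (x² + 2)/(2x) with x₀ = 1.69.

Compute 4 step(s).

Equation: x² - 2 = 0
Fixed-point form: x = (x² + 2)/(2x)
x₀ = 1.69

x_1 = g(1.690000) = 1.436716
x_2 = g(1.436716) = 1.414390
x_3 = g(1.414390) = 1.414214
x_4 = g(1.414214) = 1.414214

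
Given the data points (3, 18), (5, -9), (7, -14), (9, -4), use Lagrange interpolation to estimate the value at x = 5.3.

Lagrange interpolation formula:
P(x) = Σ yᵢ × Lᵢ(x)
where Lᵢ(x) = Π_{j≠i} (x - xⱼ)/(xᵢ - xⱼ)

L_0(5.3) = (5.3 - 5)/(3 - 5) × (5.3 - 7)/(3 - 7) × (5.3 - 9)/(3 - 9) = -0.039312
L_1(5.3) = (5.3 - 3)/(5 - 3) × (5.3 - 7)/(5 - 7) × (5.3 - 9)/(5 - 9) = 0.904188
L_2(5.3) = (5.3 - 3)/(7 - 3) × (5.3 - 5)/(7 - 5) × (5.3 - 9)/(7 - 9) = 0.159562
L_3(5.3) = (5.3 - 3)/(9 - 3) × (5.3 - 5)/(9 - 5) × (5.3 - 7)/(9 - 7) = -0.024437

P(5.3) = 18×L_0(5.3) + (-9)×L_1(5.3) + (-14)×L_2(5.3) + (-4)×L_3(5.3)
P(5.3) = -10.981438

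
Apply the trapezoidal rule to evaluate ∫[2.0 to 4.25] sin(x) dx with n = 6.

f(x) = sin(x)
a = 2.0, b = 4.25, n = 6
h = (b - a)/n = 0.375000

Trapezoidal rule: (h/2)[f(x₀) + 2f(x₁) + 2f(x₂) + ... + f(xₙ)]

x_0 = 2.0000, f(x_0) = 0.909297, coefficient = 1
x_1 = 2.3750, f(x_1) = 0.693685, coefficient = 2
x_2 = 2.7500, f(x_2) = 0.381661, coefficient = 2
x_3 = 3.1250, f(x_3) = 0.016592, coefficient = 2
x_4 = 3.5000, f(x_4) = -0.350783, coefficient = 2
x_5 = 3.8750, f(x_5) = -0.669405, coefficient = 2
x_6 = 4.2500, f(x_6) = -0.894989, coefficient = 1

I ≈ (0.375000/2) × 0.157808 = 0.029589
Exact value: 0.029941
Error: 0.000352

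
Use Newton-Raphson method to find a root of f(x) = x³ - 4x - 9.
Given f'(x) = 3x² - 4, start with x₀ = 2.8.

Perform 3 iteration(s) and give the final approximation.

f(x) = x³ - 4x - 9
f'(x) = 3x² - 4
x₀ = 2.8

Newton-Raphson formula: x_{n+1} = x_n - f(x_n)/f'(x_n)

Iteration 1:
  f(2.800000) = 1.752000
  f'(2.800000) = 19.520000
  x_1 = 2.800000 - 1.752000/19.520000 = 2.710246
Iteration 2:
  f(2.710246) = 0.066946
  f'(2.710246) = 18.036299
  x_2 = 2.710246 - 0.066946/18.036299 = 2.706534
Iteration 3:
  f(2.706534) = 0.000112
  f'(2.706534) = 17.975982
  x_3 = 2.706534 - 0.000112/17.975982 = 2.706528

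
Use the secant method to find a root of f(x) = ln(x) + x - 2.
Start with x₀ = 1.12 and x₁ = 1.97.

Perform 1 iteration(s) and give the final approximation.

f(x) = ln(x) + x - 2
x₀ = 1.12, x₁ = 1.97

Secant formula: x_{n+1} = x_n - f(x_n)(x_n - x_{n-1})/(f(x_n) - f(x_{n-1}))

Iteration 1:
  f(1.120000) = -0.766671
  f(1.970000) = 0.648034
  x_2 = 1.970000 - 0.648034×(1.970000 - 1.120000)/(0.648034 - (-0.766671))
       = 1.580641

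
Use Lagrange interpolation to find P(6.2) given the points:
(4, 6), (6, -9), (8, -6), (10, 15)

Lagrange interpolation formula:
P(x) = Σ yᵢ × Lᵢ(x)
where Lᵢ(x) = Π_{j≠i} (x - xⱼ)/(xᵢ - xⱼ)

L_0(6.2) = (6.2 - 6)/(4 - 6) × (6.2 - 8)/(4 - 8) × (6.2 - 10)/(4 - 10) = -0.028500
L_1(6.2) = (6.2 - 4)/(6 - 4) × (6.2 - 8)/(6 - 8) × (6.2 - 10)/(6 - 10) = 0.940500
L_2(6.2) = (6.2 - 4)/(8 - 4) × (6.2 - 6)/(8 - 6) × (6.2 - 10)/(8 - 10) = 0.104500
L_3(6.2) = (6.2 - 4)/(10 - 4) × (6.2 - 6)/(10 - 6) × (6.2 - 8)/(10 - 8) = -0.016500

P(6.2) = 6×L_0(6.2) + (-9)×L_1(6.2) + (-6)×L_2(6.2) + 15×L_3(6.2)
P(6.2) = -9.510000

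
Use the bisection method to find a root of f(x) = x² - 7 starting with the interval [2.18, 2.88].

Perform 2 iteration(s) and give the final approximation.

f(x) = x² - 7
Initial interval: [2.18, 2.88]

Iteration 1:
  c_1 = (2.180000 + 2.880000)/2 = 2.530000
  f(c_1) = f(2.530000) = -0.599100
  f(a) × f(c) ≥ 0, new interval: [2.530000, 2.880000]
Iteration 2:
  c_2 = (2.530000 + 2.880000)/2 = 2.705000
  f(c_2) = f(2.705000) = 0.317025
  f(a) × f(c) < 0, new interval: [2.530000, 2.705000]

After 2 iteration(s), the approximation is c_2 = 2.705000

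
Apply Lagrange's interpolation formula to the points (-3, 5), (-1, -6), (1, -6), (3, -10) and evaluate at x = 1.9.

Lagrange interpolation formula:
P(x) = Σ yᵢ × Lᵢ(x)
where Lᵢ(x) = Π_{j≠i} (x - xⱼ)/(xᵢ - xⱼ)

L_0(1.9) = (1.9 - (-1))/(-3 - (-1)) × (1.9 - 1)/(-3 - 1) × (1.9 - 3)/(-3 - 3) = 0.059813
L_1(1.9) = (1.9 - (-3))/(-1 - (-3)) × (1.9 - 1)/(-1 - 1) × (1.9 - 3)/(-1 - 3) = -0.303188
L_2(1.9) = (1.9 - (-3))/(1 - (-3)) × (1.9 - (-1))/(1 - (-1)) × (1.9 - 3)/(1 - 3) = 0.976938
L_3(1.9) = (1.9 - (-3))/(3 - (-3)) × (1.9 - (-1))/(3 - (-1)) × (1.9 - 1)/(3 - 1) = 0.266437

P(1.9) = 5×L_0(1.9) + (-6)×L_1(1.9) + (-6)×L_2(1.9) + (-10)×L_3(1.9)
P(1.9) = -6.407813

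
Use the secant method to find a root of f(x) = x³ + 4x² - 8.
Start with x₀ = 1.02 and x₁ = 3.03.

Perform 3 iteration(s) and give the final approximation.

f(x) = x³ + 4x² - 8
x₀ = 1.02, x₁ = 3.03

Secant formula: x_{n+1} = x_n - f(x_n)(x_n - x_{n-1})/(f(x_n) - f(x_{n-1}))

Iteration 1:
  f(1.020000) = -2.777192
  f(3.030000) = 56.541727
  x_2 = 3.030000 - 56.541727×(3.030000 - 1.020000)/(56.541727 - (-2.777192))
       = 1.114104
Iteration 2:
  f(3.030000) = 56.541727
  f(1.114104) = -1.652231
  x_3 = 1.114104 - (-1.652231)×(1.114104 - 3.030000)/(-1.652231 - 56.541727)
       = 1.168500
Iteration 3:
  f(1.114104) = -1.652231
  f(1.168500) = -0.942972
  x_4 = 1.168500 - (-0.942972)×(1.168500 - 1.114104)/(-0.942972 - (-1.652231))
       = 1.240820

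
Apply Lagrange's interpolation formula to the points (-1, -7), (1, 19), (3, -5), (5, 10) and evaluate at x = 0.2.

Lagrange interpolation formula:
P(x) = Σ yᵢ × Lᵢ(x)
where Lᵢ(x) = Π_{j≠i} (x - xⱼ)/(xᵢ - xⱼ)

L_0(0.2) = (0.2 - 1)/(-1 - 1) × (0.2 - 3)/(-1 - 3) × (0.2 - 5)/(-1 - 5) = 0.224000
L_1(0.2) = (0.2 - (-1))/(1 - (-1)) × (0.2 - 3)/(1 - 3) × (0.2 - 5)/(1 - 5) = 1.008000
L_2(0.2) = (0.2 - (-1))/(3 - (-1)) × (0.2 - 1)/(3 - 1) × (0.2 - 5)/(3 - 5) = -0.288000
L_3(0.2) = (0.2 - (-1))/(5 - (-1)) × (0.2 - 1)/(5 - 1) × (0.2 - 3)/(5 - 3) = 0.056000

P(0.2) = (-7)×L_0(0.2) + 19×L_1(0.2) + (-5)×L_2(0.2) + 10×L_3(0.2)
P(0.2) = 19.584000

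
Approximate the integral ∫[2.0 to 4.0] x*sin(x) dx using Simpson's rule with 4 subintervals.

f(x) = x*sin(x)
a = 2.0, b = 4.0, n = 4
h = (b - a)/n = 0.500000

Simpson's rule: (h/3)[f(x₀) + 4f(x₁) + 2f(x₂) + ... + f(xₙ)]

x_0 = 2.0000, f(x_0) = 1.818595, coefficient = 1
x_1 = 2.5000, f(x_1) = 1.496180, coefficient = 4
x_2 = 3.0000, f(x_2) = 0.423360, coefficient = 2
x_3 = 3.5000, f(x_3) = -1.227741, coefficient = 4
x_4 = 4.0000, f(x_4) = -3.027210, coefficient = 1

I ≈ (0.500000/3) × 0.711861 = 0.118644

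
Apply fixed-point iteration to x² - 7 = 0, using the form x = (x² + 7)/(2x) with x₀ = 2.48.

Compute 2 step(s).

Equation: x² - 7 = 0
Fixed-point form: x = (x² + 7)/(2x)
x₀ = 2.48

x_1 = g(2.480000) = 2.651290
x_2 = g(2.651290) = 2.645757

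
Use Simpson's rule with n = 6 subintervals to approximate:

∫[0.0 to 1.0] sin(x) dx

f(x) = sin(x)
a = 0.0, b = 1.0, n = 6
h = (b - a)/n = 0.166667

Simpson's rule: (h/3)[f(x₀) + 4f(x₁) + 2f(x₂) + ... + f(xₙ)]

x_0 = 0.0000, f(x_0) = 0.000000, coefficient = 1
x_1 = 0.1667, f(x_1) = 0.165896, coefficient = 4
x_2 = 0.3333, f(x_2) = 0.327195, coefficient = 2
x_3 = 0.5000, f(x_3) = 0.479426, coefficient = 4
x_4 = 0.6667, f(x_4) = 0.618370, coefficient = 2
x_5 = 0.8333, f(x_5) = 0.740177, coefficient = 4
x_6 = 1.0000, f(x_6) = 0.841471, coefficient = 1

I ≈ (0.166667/3) × 8.274594 = 0.459700
Exact value: 0.459698
Error: 0.000002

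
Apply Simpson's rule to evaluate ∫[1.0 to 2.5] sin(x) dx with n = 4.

f(x) = sin(x)
a = 1.0, b = 2.5, n = 4
h = (b - a)/n = 0.375000

Simpson's rule: (h/3)[f(x₀) + 4f(x₁) + 2f(x₂) + ... + f(xₙ)]

x_0 = 1.0000, f(x_0) = 0.841471, coefficient = 1
x_1 = 1.3750, f(x_1) = 0.980893, coefficient = 4
x_2 = 1.7500, f(x_2) = 0.983986, coefficient = 2
x_3 = 2.1250, f(x_3) = 0.850320, coefficient = 4
x_4 = 2.5000, f(x_4) = 0.598472, coefficient = 1

I ≈ (0.375000/3) × 10.732766 = 1.341596
Exact value: 1.341446
Error: 0.000150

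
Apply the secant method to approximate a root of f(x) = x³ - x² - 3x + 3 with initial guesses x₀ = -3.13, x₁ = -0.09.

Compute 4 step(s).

f(x) = x³ - x² - 3x + 3
x₀ = -3.13, x₁ = -0.09

Secant formula: x_{n+1} = x_n - f(x_n)(x_n - x_{n-1})/(f(x_n) - f(x_{n-1}))

Iteration 1:
  f(-3.130000) = -28.071197
  f(-0.090000) = 3.261171
  x_2 = -0.090000 - 3.261171×(-0.090000 - (-3.130000))/(3.261171 - (-28.071197))
       = -0.406413
Iteration 2:
  f(-0.090000) = 3.261171
  f(-0.406413) = 3.986939
  x_3 = -0.406413 - 3.986939×(-0.406413 - (-0.090000))/(3.986939 - 3.261171)
       = 1.331771
Iteration 3:
  f(-0.406413) = 3.986939
  f(1.331771) = -0.406879
  x_4 = 1.331771 - (-0.406879)×(1.331771 - (-0.406413))/(-0.406879 - 3.986939)
       = 1.170810
Iteration 4:
  f(1.331771) = -0.406879
  f(1.170810) = -0.278285
  x_5 = 1.170810 - (-0.278285)×(1.170810 - 1.331771)/(-0.278285 - (-0.406879))
       = 0.822484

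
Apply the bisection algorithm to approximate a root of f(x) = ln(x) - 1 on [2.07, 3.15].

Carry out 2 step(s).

f(x) = ln(x) - 1
Initial interval: [2.07, 3.15]

Iteration 1:
  c_1 = (2.070000 + 3.150000)/2 = 2.610000
  f(c_1) = f(2.610000) = -0.040650
  f(a) × f(c) ≥ 0, new interval: [2.610000, 3.150000]
Iteration 2:
  c_2 = (2.610000 + 3.150000)/2 = 2.880000
  f(c_2) = f(2.880000) = 0.057790
  f(a) × f(c) < 0, new interval: [2.610000, 2.880000]

After 2 iteration(s), the approximation is c_2 = 2.880000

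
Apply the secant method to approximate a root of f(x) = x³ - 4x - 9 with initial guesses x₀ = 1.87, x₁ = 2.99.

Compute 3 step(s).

f(x) = x³ - 4x - 9
x₀ = 1.87, x₁ = 2.99

Secant formula: x_{n+1} = x_n - f(x_n)(x_n - x_{n-1})/(f(x_n) - f(x_{n-1}))

Iteration 1:
  f(1.870000) = -9.940797
  f(2.990000) = 5.770899
  x_2 = 2.990000 - 5.770899×(2.990000 - 1.870000)/(5.770899 - (-9.940797))
       = 2.578624
Iteration 2:
  f(2.990000) = 5.770899
  f(2.578624) = -2.168439
  x_3 = 2.578624 - (-2.168439)×(2.578624 - 2.990000)/(-2.168439 - 5.770899)
       = 2.690982
Iteration 3:
  f(2.578624) = -2.168439
  f(2.690982) = -0.277497
  x_4 = 2.690982 - (-0.277497)×(2.690982 - 2.578624)/(-0.277497 - (-2.168439))
       = 2.707470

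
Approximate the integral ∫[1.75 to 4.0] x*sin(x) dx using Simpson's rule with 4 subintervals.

f(x) = x*sin(x)
a = 1.75, b = 4.0, n = 4
h = (b - a)/n = 0.562500

Simpson's rule: (h/3)[f(x₀) + 4f(x₁) + 2f(x₂) + ... + f(xₙ)]

x_0 = 1.7500, f(x_0) = 1.721975, coefficient = 1
x_1 = 2.3125, f(x_1) = 1.705050, coefficient = 4
x_2 = 2.8750, f(x_2) = 0.757407, coefficient = 2
x_3 = 3.4375, f(x_3) = -1.002402, coefficient = 4
x_4 = 4.0000, f(x_4) = -3.027210, coefficient = 1

I ≈ (0.562500/3) × 3.020170 = 0.566282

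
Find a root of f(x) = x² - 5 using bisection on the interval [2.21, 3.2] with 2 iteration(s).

f(x) = x² - 5
Initial interval: [2.21, 3.2]

Iteration 1:
  c_1 = (2.210000 + 3.200000)/2 = 2.705000
  f(c_1) = f(2.705000) = 2.317025
  f(a) × f(c) < 0, new interval: [2.210000, 2.705000]
Iteration 2:
  c_2 = (2.210000 + 2.705000)/2 = 2.457500
  f(c_2) = f(2.457500) = 1.039306
  f(a) × f(c) < 0, new interval: [2.210000, 2.457500]

After 2 iteration(s), the approximation is c_2 = 2.457500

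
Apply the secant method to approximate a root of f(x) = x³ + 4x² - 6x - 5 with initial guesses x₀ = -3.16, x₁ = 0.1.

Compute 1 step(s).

f(x) = x³ + 4x² - 6x - 5
x₀ = -3.16, x₁ = 0.1

Secant formula: x_{n+1} = x_n - f(x_n)(x_n - x_{n-1})/(f(x_n) - f(x_{n-1}))

Iteration 1:
  f(-3.160000) = 22.347904
  f(0.100000) = -5.559000
  x_2 = 0.100000 - (-5.559000)×(0.100000 - (-3.160000))/(-5.559000 - 22.347904)
       = -0.549386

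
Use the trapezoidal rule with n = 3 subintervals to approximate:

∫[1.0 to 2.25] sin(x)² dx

f(x) = sin(x)²
a = 1.0, b = 2.25, n = 3
h = (b - a)/n = 0.416667

Trapezoidal rule: (h/2)[f(x₀) + 2f(x₁) + 2f(x₂) + ... + f(xₙ)]

x_0 = 1.0000, f(x_0) = 0.708073, coefficient = 1
x_1 = 1.4167, f(x_1) = 0.976432, coefficient = 2
x_2 = 1.8333, f(x_2) = 0.932643, coefficient = 2
x_3 = 2.2500, f(x_3) = 0.605398, coefficient = 1

I ≈ (0.416667/2) × 5.131621 = 1.069088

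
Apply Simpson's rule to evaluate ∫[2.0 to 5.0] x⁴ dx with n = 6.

f(x) = x⁴
a = 2.0, b = 5.0, n = 6
h = (b - a)/n = 0.500000

Simpson's rule: (h/3)[f(x₀) + 4f(x₁) + 2f(x₂) + ... + f(xₙ)]

x_0 = 2.0000, f(x_0) = 16.000000, coefficient = 1
x_1 = 2.5000, f(x_1) = 39.062500, coefficient = 4
x_2 = 3.0000, f(x_2) = 81.000000, coefficient = 2
x_3 = 3.5000, f(x_3) = 150.062500, coefficient = 4
x_4 = 4.0000, f(x_4) = 256.000000, coefficient = 2
x_5 = 4.5000, f(x_5) = 410.062500, coefficient = 4
x_6 = 5.0000, f(x_6) = 625.000000, coefficient = 1

I ≈ (0.500000/3) × 3711.750000 = 618.625000
Exact value: 618.600000
Error: 0.025000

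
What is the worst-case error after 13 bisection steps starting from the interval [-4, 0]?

Bisection error bound: |error| ≤ (b-a)/2^n
|error| ≤ (0 - (-4))/2^13 = 4/2^13
|error| ≤ 0.0004882812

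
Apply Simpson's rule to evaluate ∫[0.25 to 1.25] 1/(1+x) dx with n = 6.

f(x) = 1/(1+x)
a = 0.25, b = 1.25, n = 6
h = (b - a)/n = 0.166667

Simpson's rule: (h/3)[f(x₀) + 4f(x₁) + 2f(x₂) + ... + f(xₙ)]

x_0 = 0.2500, f(x_0) = 0.800000, coefficient = 1
x_1 = 0.4167, f(x_1) = 0.705882, coefficient = 4
x_2 = 0.5833, f(x_2) = 0.631579, coefficient = 2
x_3 = 0.7500, f(x_3) = 0.571429, coefficient = 4
x_4 = 0.9167, f(x_4) = 0.521739, coefficient = 2
x_5 = 1.0833, f(x_5) = 0.480000, coefficient = 4
x_6 = 1.2500, f(x_6) = 0.444444, coefficient = 1

I ≈ (0.166667/3) × 10.580324 = 0.587796
Exact value: 0.587787
Error: 0.000009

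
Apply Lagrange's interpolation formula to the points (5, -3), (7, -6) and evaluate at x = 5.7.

Lagrange interpolation formula:
P(x) = Σ yᵢ × Lᵢ(x)
where Lᵢ(x) = Π_{j≠i} (x - xⱼ)/(xᵢ - xⱼ)

L_0(5.7) = (5.7 - 7)/(5 - 7) = 0.650000
L_1(5.7) = (5.7 - 5)/(7 - 5) = 0.350000

P(5.7) = (-3)×L_0(5.7) + (-6)×L_1(5.7)
P(5.7) = -4.050000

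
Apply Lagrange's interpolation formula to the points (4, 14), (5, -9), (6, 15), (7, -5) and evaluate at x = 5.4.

Lagrange interpolation formula:
P(x) = Σ yᵢ × Lᵢ(x)
where Lᵢ(x) = Π_{j≠i} (x - xⱼ)/(xᵢ - xⱼ)

L_0(5.4) = (5.4 - 5)/(4 - 5) × (5.4 - 6)/(4 - 6) × (5.4 - 7)/(4 - 7) = -0.064000
L_1(5.4) = (5.4 - 4)/(5 - 4) × (5.4 - 6)/(5 - 6) × (5.4 - 7)/(5 - 7) = 0.672000
L_2(5.4) = (5.4 - 4)/(6 - 4) × (5.4 - 5)/(6 - 5) × (5.4 - 7)/(6 - 7) = 0.448000
L_3(5.4) = (5.4 - 4)/(7 - 4) × (5.4 - 5)/(7 - 5) × (5.4 - 6)/(7 - 6) = -0.056000

P(5.4) = 14×L_0(5.4) + (-9)×L_1(5.4) + 15×L_2(5.4) + (-5)×L_3(5.4)
P(5.4) = 0.056000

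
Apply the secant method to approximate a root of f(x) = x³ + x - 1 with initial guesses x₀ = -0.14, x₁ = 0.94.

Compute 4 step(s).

f(x) = x³ + x - 1
x₀ = -0.14, x₁ = 0.94

Secant formula: x_{n+1} = x_n - f(x_n)(x_n - x_{n-1})/(f(x_n) - f(x_{n-1}))

Iteration 1:
  f(-0.140000) = -1.142744
  f(0.940000) = 0.770584
  x_2 = 0.940000 - 0.770584×(0.940000 - (-0.140000))/(0.770584 - (-1.142744))
       = 0.505035
Iteration 2:
  f(0.940000) = 0.770584
  f(0.505035) = -0.366151
  x_3 = 0.505035 - (-0.366151)×(0.505035 - 0.940000)/(-0.366151 - 0.770584)
       = 0.645140
Iteration 3:
  f(0.505035) = -0.366151
  f(0.645140) = -0.086348
  x_4 = 0.645140 - (-0.086348)×(0.645140 - 0.505035)/(-0.086348 - (-0.366151))
       = 0.688378
Iteration 4:
  f(0.645140) = -0.086348
  f(0.688378) = 0.014575
  x_5 = 0.688378 - 0.014575×(0.688378 - 0.645140)/(0.014575 - (-0.086348))
       = 0.682134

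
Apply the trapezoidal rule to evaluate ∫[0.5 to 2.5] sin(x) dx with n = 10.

f(x) = sin(x)
a = 0.5, b = 2.5, n = 10
h = (b - a)/n = 0.200000

Trapezoidal rule: (h/2)[f(x₀) + 2f(x₁) + 2f(x₂) + ... + f(xₙ)]

x_0 = 0.5000, f(x_0) = 0.479426, coefficient = 1
x_1 = 0.7000, f(x_1) = 0.644218, coefficient = 2
x_2 = 0.9000, f(x_2) = 0.783327, coefficient = 2
x_3 = 1.1000, f(x_3) = 0.891207, coefficient = 2
x_4 = 1.3000, f(x_4) = 0.963558, coefficient = 2
x_5 = 1.5000, f(x_5) = 0.997495, coefficient = 2
x_6 = 1.7000, f(x_6) = 0.991665, coefficient = 2
x_7 = 1.9000, f(x_7) = 0.946300, coefficient = 2
x_8 = 2.1000, f(x_8) = 0.863209, coefficient = 2
x_9 = 2.3000, f(x_9) = 0.745705, coefficient = 2
x_10 = 2.5000, f(x_10) = 0.598472, coefficient = 1

I ≈ (0.200000/2) × 16.731267 = 1.673127
Exact value: 1.678726
Error: 0.005599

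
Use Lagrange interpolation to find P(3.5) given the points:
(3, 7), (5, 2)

Lagrange interpolation formula:
P(x) = Σ yᵢ × Lᵢ(x)
where Lᵢ(x) = Π_{j≠i} (x - xⱼ)/(xᵢ - xⱼ)

L_0(3.5) = (3.5 - 5)/(3 - 5) = 0.750000
L_1(3.5) = (3.5 - 3)/(5 - 3) = 0.250000

P(3.5) = 7×L_0(3.5) + 2×L_1(3.5)
P(3.5) = 5.750000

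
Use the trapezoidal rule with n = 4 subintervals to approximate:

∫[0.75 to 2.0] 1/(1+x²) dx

f(x) = 1/(1+x²)
a = 0.75, b = 2.0, n = 4
h = (b - a)/n = 0.312500

Trapezoidal rule: (h/2)[f(x₀) + 2f(x₁) + 2f(x₂) + ... + f(xₙ)]

x_0 = 0.7500, f(x_0) = 0.640000, coefficient = 1
x_1 = 1.0625, f(x_1) = 0.469725, coefficient = 2
x_2 = 1.3750, f(x_2) = 0.345946, coefficient = 2
x_3 = 1.6875, f(x_3) = 0.259898, coefficient = 2
x_4 = 2.0000, f(x_4) = 0.200000, coefficient = 1

I ≈ (0.312500/2) × 2.991138 = 0.467365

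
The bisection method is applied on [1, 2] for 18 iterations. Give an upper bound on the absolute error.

Bisection error bound: |error| ≤ (b-a)/2^n
|error| ≤ (2 - 1)/2^18 = 1/2^18
|error| ≤ 0.0000038147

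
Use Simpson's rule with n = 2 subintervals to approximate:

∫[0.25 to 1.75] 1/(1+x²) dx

f(x) = 1/(1+x²)
a = 0.25, b = 1.75, n = 2
h = (b - a)/n = 0.750000

Simpson's rule: (h/3)[f(x₀) + 4f(x₁) + 2f(x₂) + ... + f(xₙ)]

x_0 = 0.2500, f(x_0) = 0.941176, coefficient = 1
x_1 = 1.0000, f(x_1) = 0.500000, coefficient = 4
x_2 = 1.7500, f(x_2) = 0.246154, coefficient = 1

I ≈ (0.750000/3) × 3.187330 = 0.796833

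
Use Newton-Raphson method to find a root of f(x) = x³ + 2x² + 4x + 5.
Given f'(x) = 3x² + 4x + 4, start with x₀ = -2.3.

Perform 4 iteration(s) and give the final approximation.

f(x) = x³ + 2x² + 4x + 5
f'(x) = 3x² + 4x + 4
x₀ = -2.3

Newton-Raphson formula: x_{n+1} = x_n - f(x_n)/f'(x_n)

Iteration 1:
  f(-2.300000) = -5.787000
  f'(-2.300000) = 10.670000
  x_1 = -2.300000 - (-5.787000)/10.670000 = -1.757638
Iteration 2:
  f(-1.757638) = -1.281827
  f'(-1.757638) = 6.237324
  x_2 = -1.757638 - (-1.281827)/6.237324 = -1.552129
Iteration 3:
  f(-1.552129) = -0.129549
  f'(-1.552129) = 5.018798
  x_3 = -1.552129 - (-0.129549)/5.018798 = -1.526316
Iteration 4:
  f(-1.526316) = -0.001753
  f'(-1.526316) = 4.883660
  x_4 = -1.526316 - (-0.001753)/4.883660 = -1.525958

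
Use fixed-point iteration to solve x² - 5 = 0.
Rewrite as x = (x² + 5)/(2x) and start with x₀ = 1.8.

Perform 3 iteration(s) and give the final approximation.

Equation: x² - 5 = 0
Fixed-point form: x = (x² + 5)/(2x)
x₀ = 1.8

x_1 = g(1.800000) = 2.288889
x_2 = g(2.288889) = 2.236677
x_3 = g(2.236677) = 2.236068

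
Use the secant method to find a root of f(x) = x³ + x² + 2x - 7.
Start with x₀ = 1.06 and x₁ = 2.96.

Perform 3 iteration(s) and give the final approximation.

f(x) = x³ + x² + 2x - 7
x₀ = 1.06, x₁ = 2.96

Secant formula: x_{n+1} = x_n - f(x_n)(x_n - x_{n-1})/(f(x_n) - f(x_{n-1}))

Iteration 1:
  f(1.060000) = -2.565384
  f(2.960000) = 33.615936
  x_2 = 2.960000 - 33.615936×(2.960000 - 1.060000)/(33.615936 - (-2.565384))
       = 1.194717
Iteration 2:
  f(2.960000) = 33.615936
  f(1.194717) = -1.477942
  x_3 = 1.194717 - (-1.477942)×(1.194717 - 2.960000)/(-1.477942 - 33.615936)
       = 1.269060
Iteration 3:
  f(1.194717) = -1.477942
  f(1.269060) = -0.807531
  x_4 = 1.269060 - (-0.807531)×(1.269060 - 1.194717)/(-0.807531 - (-1.477942))
       = 1.358608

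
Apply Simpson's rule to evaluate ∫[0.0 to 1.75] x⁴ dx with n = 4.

f(x) = x⁴
a = 0.0, b = 1.75, n = 4
h = (b - a)/n = 0.437500

Simpson's rule: (h/3)[f(x₀) + 4f(x₁) + 2f(x₂) + ... + f(xₙ)]

x_0 = 0.0000, f(x_0) = 0.000000, coefficient = 1
x_1 = 0.4375, f(x_1) = 0.036636, coefficient = 4
x_2 = 0.8750, f(x_2) = 0.586182, coefficient = 2
x_3 = 1.3125, f(x_3) = 2.967545, coefficient = 4
x_4 = 1.7500, f(x_4) = 9.378906, coefficient = 1

I ≈ (0.437500/3) × 22.567993 = 3.291166
Exact value: 3.282617
Error: 0.008548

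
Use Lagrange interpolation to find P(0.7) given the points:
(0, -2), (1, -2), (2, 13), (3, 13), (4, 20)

Lagrange interpolation formula:
P(x) = Σ yᵢ × Lᵢ(x)
where Lᵢ(x) = Π_{j≠i} (x - xⱼ)/(xᵢ - xⱼ)

L_0(0.7) = (0.7 - 1)/(0 - 1) × (0.7 - 2)/(0 - 2) × (0.7 - 3)/(0 - 3) × (0.7 - 4)/(0 - 4) = 0.123338
L_1(0.7) = (0.7 - 0)/(1 - 0) × (0.7 - 2)/(1 - 2) × (0.7 - 3)/(1 - 3) × (0.7 - 4)/(1 - 4) = 1.151150
L_2(0.7) = (0.7 - 0)/(2 - 0) × (0.7 - 1)/(2 - 1) × (0.7 - 3)/(2 - 3) × (0.7 - 4)/(2 - 4) = -0.398475
L_3(0.7) = (0.7 - 0)/(3 - 0) × (0.7 - 1)/(3 - 1) × (0.7 - 2)/(3 - 2) × (0.7 - 4)/(3 - 4) = 0.150150
L_4(0.7) = (0.7 - 0)/(4 - 0) × (0.7 - 1)/(4 - 1) × (0.7 - 2)/(4 - 2) × (0.7 - 3)/(4 - 3) = -0.026163

P(0.7) = (-2)×L_0(0.7) + (-2)×L_1(0.7) + 13×L_2(0.7) + 13×L_3(0.7) + 20×L_4(0.7)
P(0.7) = -6.300450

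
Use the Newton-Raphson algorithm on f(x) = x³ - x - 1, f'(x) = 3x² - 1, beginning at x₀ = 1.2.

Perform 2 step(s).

f(x) = x³ - x - 1
f'(x) = 3x² - 1
x₀ = 1.2

Newton-Raphson formula: x_{n+1} = x_n - f(x_n)/f'(x_n)

Iteration 1:
  f(1.200000) = -0.472000
  f'(1.200000) = 3.320000
  x_1 = 1.200000 - (-0.472000)/3.320000 = 1.342169
Iteration 2:
  f(1.342169) = 0.075636
  f'(1.342169) = 4.404250
  x_2 = 1.342169 - 0.075636/4.404250 = 1.324995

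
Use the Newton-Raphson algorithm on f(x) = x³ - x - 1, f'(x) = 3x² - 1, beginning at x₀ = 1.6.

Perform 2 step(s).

f(x) = x³ - x - 1
f'(x) = 3x² - 1
x₀ = 1.6

Newton-Raphson formula: x_{n+1} = x_n - f(x_n)/f'(x_n)

Iteration 1:
  f(1.600000) = 1.496000
  f'(1.600000) = 6.680000
  x_1 = 1.600000 - 1.496000/6.680000 = 1.376048
Iteration 2:
  f(1.376048) = 0.229510
  f'(1.376048) = 4.680524
  x_2 = 1.376048 - 0.229510/4.680524 = 1.327013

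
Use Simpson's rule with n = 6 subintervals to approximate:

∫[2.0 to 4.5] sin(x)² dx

f(x) = sin(x)²
a = 2.0, b = 4.5, n = 6
h = (b - a)/n = 0.416667

Simpson's rule: (h/3)[f(x₀) + 4f(x₁) + 2f(x₂) + ... + f(xₙ)]

x_0 = 2.0000, f(x_0) = 0.826822, coefficient = 1
x_1 = 2.4167, f(x_1) = 0.439675, coefficient = 4
x_2 = 2.8333, f(x_2) = 0.092052, coefficient = 2
x_3 = 3.2500, f(x_3) = 0.011706, coefficient = 4
x_4 = 3.6667, f(x_4) = 0.251279, coefficient = 2
x_5 = 4.0833, f(x_5) = 0.653807, coefficient = 4
x_6 = 4.5000, f(x_6) = 0.955565, coefficient = 1

I ≈ (0.416667/3) × 6.889802 = 0.956917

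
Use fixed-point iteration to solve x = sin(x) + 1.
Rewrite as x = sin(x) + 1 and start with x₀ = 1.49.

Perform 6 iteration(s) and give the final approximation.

Equation: x = sin(x) + 1
Fixed-point form: x = sin(x) + 1
x₀ = 1.49

x_1 = g(1.490000) = 1.996738
x_2 = g(1.996738) = 1.910650
x_3 = g(1.910650) = 1.942803
x_4 = g(1.942803) = 1.931600
x_5 = g(1.931600) = 1.935614
x_6 = g(1.935614) = 1.934189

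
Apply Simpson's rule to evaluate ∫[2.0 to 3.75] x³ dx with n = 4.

f(x) = x³
a = 2.0, b = 3.75, n = 4
h = (b - a)/n = 0.437500

Simpson's rule: (h/3)[f(x₀) + 4f(x₁) + 2f(x₂) + ... + f(xₙ)]

x_0 = 2.0000, f(x_0) = 8.000000, coefficient = 1
x_1 = 2.4375, f(x_1) = 14.482178, coefficient = 4
x_2 = 2.8750, f(x_2) = 23.763672, coefficient = 2
x_3 = 3.3125, f(x_3) = 36.346924, coefficient = 4
x_4 = 3.7500, f(x_4) = 52.734375, coefficient = 1

I ≈ (0.437500/3) × 311.578125 = 45.438477
Exact value: 45.438477
Error: 0.000000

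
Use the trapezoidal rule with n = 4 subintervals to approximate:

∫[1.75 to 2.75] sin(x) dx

f(x) = sin(x)
a = 1.75, b = 2.75, n = 4
h = (b - a)/n = 0.250000

Trapezoidal rule: (h/2)[f(x₀) + 2f(x₁) + 2f(x₂) + ... + f(xₙ)]

x_0 = 1.7500, f(x_0) = 0.983986, coefficient = 1
x_1 = 2.0000, f(x_1) = 0.909297, coefficient = 2
x_2 = 2.2500, f(x_2) = 0.778073, coefficient = 2
x_3 = 2.5000, f(x_3) = 0.598472, coefficient = 2
x_4 = 2.7500, f(x_4) = 0.381661, coefficient = 1

I ≈ (0.250000/2) × 5.937332 = 0.742167
Exact value: 0.746056
Error: 0.003890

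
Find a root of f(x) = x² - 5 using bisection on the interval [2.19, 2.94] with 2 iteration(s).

f(x) = x² - 5
Initial interval: [2.19, 2.94]

Iteration 1:
  c_1 = (2.190000 + 2.940000)/2 = 2.565000
  f(c_1) = f(2.565000) = 1.579225
  f(a) × f(c) < 0, new interval: [2.190000, 2.565000]
Iteration 2:
  c_2 = (2.190000 + 2.565000)/2 = 2.377500
  f(c_2) = f(2.377500) = 0.652506
  f(a) × f(c) < 0, new interval: [2.190000, 2.377500]

After 2 iteration(s), the approximation is c_2 = 2.377500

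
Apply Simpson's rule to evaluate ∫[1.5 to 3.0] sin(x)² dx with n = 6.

f(x) = sin(x)²
a = 1.5, b = 3.0, n = 6
h = (b - a)/n = 0.250000

Simpson's rule: (h/3)[f(x₀) + 4f(x₁) + 2f(x₂) + ... + f(xₙ)]

x_0 = 1.5000, f(x_0) = 0.994996, coefficient = 1
x_1 = 1.7500, f(x_1) = 0.968228, coefficient = 4
x_2 = 2.0000, f(x_2) = 0.826822, coefficient = 2
x_3 = 2.2500, f(x_3) = 0.605398, coefficient = 4
x_4 = 2.5000, f(x_4) = 0.358169, coefficient = 2
x_5 = 2.7500, f(x_5) = 0.145665, coefficient = 4
x_6 = 3.0000, f(x_6) = 0.019915, coefficient = 1

I ≈ (0.250000/3) × 10.262058 = 0.855171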